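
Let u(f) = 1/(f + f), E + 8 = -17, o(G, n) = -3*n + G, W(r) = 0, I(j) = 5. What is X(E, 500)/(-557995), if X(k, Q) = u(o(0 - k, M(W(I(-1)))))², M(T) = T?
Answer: -1/1394987500 ≈ -7.1685e-10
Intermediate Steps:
o(G, n) = G - 3*n
E = -25 (E = -8 - 17 = -25)
u(f) = 1/(2*f)
X(k, Q) = 1/(4*k²) (X(k, Q) = (1/(2*((0 - k) - 3*0)))² = (1/(2*(-k + 0)))² = (1/(2*((-k))))² = ((-1/k)/2)² = (-1/(2*k))² = 1/(4*k²))
X(E, 500)/(-557995) = ((¼)/(-25)²)/(-557995) = ((¼)*(1/625))*(-1/557995) = (1/2500)*(-1/557995) = -1/1394987500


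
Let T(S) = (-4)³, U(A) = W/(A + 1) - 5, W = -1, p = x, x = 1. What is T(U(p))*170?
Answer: -10880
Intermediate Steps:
p = 1
U(A) = -5 - 1/(1 + A) (U(A) = -1/(A + 1) - 5 = -1/(1 + A) - 5 = -5 - 1/(1 + A))
T(S) = -64
T(U(p))*170 = -64*170 = -10880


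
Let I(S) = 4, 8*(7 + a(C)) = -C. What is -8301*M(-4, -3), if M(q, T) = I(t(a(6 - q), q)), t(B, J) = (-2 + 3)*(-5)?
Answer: -33204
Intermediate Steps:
a(C) = -7 - C/8 (a(C) = -7 + (-C)/8 = -7 - C/8)
t(B, J) = -5 (t(B, J) = 1*(-5) = -5)
M(q, T) = 4
-8301*M(-4, -3) = -8301*4 = -33204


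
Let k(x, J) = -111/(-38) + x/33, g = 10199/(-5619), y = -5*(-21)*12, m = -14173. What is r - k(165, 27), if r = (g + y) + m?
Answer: -2759288467/213522 ≈ -12923.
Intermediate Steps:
y = 1260 (y = 105*12 = 1260)
g = -10199/5619 (g = 10199*(-1/5619) = -10199/5619 ≈ -1.8151)
k(x, J) = 111/38 + x/33 (k(x, J) = -111*(-1/38) + x*(1/33) = 111/38 + x/33)
r = -72568346/5619 (r = (-10199/5619 + 1260) - 14173 = 7069741/5619 - 14173 = -72568346/5619 ≈ -12915.)
r - k(165, 27) = -72568346/5619 - (111/38 + (1/33)*165) = -72568346/5619 - (111/38 + 5) = -72568346/5619 - 1*301/38 = -72568346/5619 - 301/38 = -2759288467/213522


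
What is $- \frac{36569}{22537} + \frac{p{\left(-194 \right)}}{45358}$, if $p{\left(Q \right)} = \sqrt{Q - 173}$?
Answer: $- \frac{36569}{22537} + \frac{i \sqrt{367}}{45358} \approx -1.6226 + 0.00042236 i$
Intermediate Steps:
$p{\left(Q \right)} = \sqrt{-173 + Q}$
$- \frac{36569}{22537} + \frac{p{\left(-194 \right)}}{45358} = - \frac{36569}{22537} + \frac{\sqrt{-173 - 194}}{45358} = \left(-36569\right) \frac{1}{22537} + \sqrt{-367} \cdot \frac{1}{45358} = - \frac{36569}{22537} + i \sqrt{367} \cdot \frac{1}{45358} = - \frac{36569}{22537} + \frac{i \sqrt{367}}{45358}$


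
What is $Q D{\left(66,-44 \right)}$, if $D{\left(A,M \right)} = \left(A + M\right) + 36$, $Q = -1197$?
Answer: $-69426$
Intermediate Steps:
$D{\left(A,M \right)} = 36 + A + M$
$Q D{\left(66,-44 \right)} = - 1197 \left(36 + 66 - 44\right) = \left(-1197\right) 58 = -69426$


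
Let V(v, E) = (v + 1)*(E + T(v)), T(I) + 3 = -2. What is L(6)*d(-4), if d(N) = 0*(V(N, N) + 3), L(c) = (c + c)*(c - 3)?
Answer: 0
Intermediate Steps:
T(I) = -5 (T(I) = -3 - 2 = -5)
L(c) = 2*c*(-3 + c) (L(c) = (2*c)*(-3 + c) = 2*c*(-3 + c))
V(v, E) = (1 + v)*(-5 + E) (V(v, E) = (v + 1)*(E - 5) = (1 + v)*(-5 + E))
d(N) = 0 (d(N) = 0*((-5 + N - 5*N + N*N) + 3) = 0*((-5 + N - 5*N + N²) + 3) = 0*((-5 + N² - 4*N) + 3) = 0*(-2 + N² - 4*N) = 0)
L(6)*d(-4) = (2*6*(-3 + 6))*0 = (2*6*3)*0 = 36*0 = 0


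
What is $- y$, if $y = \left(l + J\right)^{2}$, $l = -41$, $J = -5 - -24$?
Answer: $-484$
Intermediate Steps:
$J = 19$ ($J = -5 + 24 = 19$)
$y = 484$ ($y = \left(-41 + 19\right)^{2} = \left(-22\right)^{2} = 484$)
$- y = \left(-1\right) 484 = -484$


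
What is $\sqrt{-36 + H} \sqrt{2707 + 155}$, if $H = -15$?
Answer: $9 i \sqrt{1802} \approx 382.05 i$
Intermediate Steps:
$\sqrt{-36 + H} \sqrt{2707 + 155} = \sqrt{-36 - 15} \sqrt{2707 + 155} = \sqrt{-51} \sqrt{2862} = i \sqrt{51} \cdot 3 \sqrt{318} = 9 i \sqrt{1802}$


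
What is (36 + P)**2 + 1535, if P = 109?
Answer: 22560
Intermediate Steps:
(36 + P)**2 + 1535 = (36 + 109)**2 + 1535 = 145**2 + 1535 = 21025 + 1535 = 22560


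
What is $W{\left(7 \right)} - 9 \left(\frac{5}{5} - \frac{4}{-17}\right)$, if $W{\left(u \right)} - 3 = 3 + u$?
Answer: $\frac{32}{17} \approx 1.8824$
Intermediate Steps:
$W{\left(u \right)} = 6 + u$ ($W{\left(u \right)} = 3 + \left(3 + u\right) = 6 + u$)
$W{\left(7 \right)} - 9 \left(\frac{5}{5} - \frac{4}{-17}\right) = \left(6 + 7\right) - 9 \left(\frac{5}{5} - \frac{4}{-17}\right) = 13 - 9 \left(5 \cdot \frac{1}{5} - - \frac{4}{17}\right) = 13 - 9 \left(1 + \frac{4}{17}\right) = 13 - \frac{189}{17} = \frac{32}{17}$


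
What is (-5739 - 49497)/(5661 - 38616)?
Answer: 18412/10985 ≈ 1.6761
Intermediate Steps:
(-5739 - 49497)/(5661 - 38616) = -55236/(-32955) = -55236*(-1/32955) = 18412/10985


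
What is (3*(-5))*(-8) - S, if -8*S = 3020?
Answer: 995/2 ≈ 497.50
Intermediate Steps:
S = -755/2 (S = -⅛*3020 = -755/2 ≈ -377.50)
(3*(-5))*(-8) - S = (3*(-5))*(-8) - 1*(-755/2) = -15*(-8) + 755/2 = 120 + 755/2 = 995/2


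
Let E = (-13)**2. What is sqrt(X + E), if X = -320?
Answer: I*sqrt(151) ≈ 12.288*I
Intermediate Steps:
E = 169
sqrt(X + E) = sqrt(-320 + 169) = sqrt(-151) = I*sqrt(151)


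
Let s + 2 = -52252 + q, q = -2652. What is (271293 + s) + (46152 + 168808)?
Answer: 431347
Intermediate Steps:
s = -54906 (s = -2 + (-52252 - 2652) = -2 - 54904 = -54906)
(271293 + s) + (46152 + 168808) = (271293 - 54906) + (46152 + 168808) = 216387 + 214960 = 431347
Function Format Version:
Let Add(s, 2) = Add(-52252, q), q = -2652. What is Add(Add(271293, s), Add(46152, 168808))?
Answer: 431347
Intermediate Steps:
s = -54906 (s = Add(-2, Add(-52252, -2652)) = Add(-2, -54904) = -54906)
Add(Add(271293, s), Add(46152, 168808)) = Add(Add(271293, -54906), Add(46152, 168808)) = Add(216387, 214960) = 431347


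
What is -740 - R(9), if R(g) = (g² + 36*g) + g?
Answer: -1154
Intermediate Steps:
R(g) = g² + 37*g
-740 - R(9) = -740 - 9*(37 + 9) = -740 - 9*46 = -740 - 1*414 = -740 - 414 = -1154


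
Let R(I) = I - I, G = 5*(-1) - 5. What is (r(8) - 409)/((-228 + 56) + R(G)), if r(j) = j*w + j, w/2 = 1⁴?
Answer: 385/172 ≈ 2.2384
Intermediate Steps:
w = 2 (w = 2*1⁴ = 2*1 = 2)
G = -10 (G = -5 - 5 = -10)
r(j) = 3*j (r(j) = j*2 + j = 2*j + j = 3*j)
R(I) = 0
(r(8) - 409)/((-228 + 56) + R(G)) = (3*8 - 409)/((-228 + 56) + 0) = (24 - 409)/(-172 + 0) = -385/(-172) = -385*(-1/172) = 385/172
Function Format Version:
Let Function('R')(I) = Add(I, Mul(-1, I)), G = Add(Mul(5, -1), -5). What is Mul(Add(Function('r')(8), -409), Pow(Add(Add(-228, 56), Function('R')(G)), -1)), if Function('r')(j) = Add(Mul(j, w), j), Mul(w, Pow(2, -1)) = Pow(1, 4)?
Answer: Rational(385, 172) ≈ 2.2384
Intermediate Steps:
w = 2 (w = Mul(2, Pow(1, 4)) = Mul(2, 1) = 2)
G = -10 (G = Add(-5, -5) = -10)
Function('r')(j) = Mul(3, j) (Function('r')(j) = Add(Mul(j, 2), j) = Add(Mul(2, j), j) = Mul(3, j))
Function('R')(I) = 0
Mul(Add(Function('r')(8), -409), Pow(Add(Add(-228, 56), Function('R')(G)), -1)) = Mul(Add(Mul(3, 8), -409), Pow(Add(Add(-228, 56), 0), -1)) = Mul(Add(24, -409), Pow(Add(-172, 0), -1)) = Mul(-385, Pow(-172, -1)) = Mul(-385, Rational(-1, 172)) = Rational(385, 172)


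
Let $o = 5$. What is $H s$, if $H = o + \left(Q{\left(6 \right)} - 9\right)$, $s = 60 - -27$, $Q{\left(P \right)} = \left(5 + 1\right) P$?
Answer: $2784$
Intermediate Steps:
$Q{\left(P \right)} = 6 P$
$s = 87$ ($s = 60 + 27 = 87$)
$H = 32$ ($H = 5 + \left(6 \cdot 6 - 9\right) = 5 + \left(36 - 9\right) = 5 + 27 = 32$)
$H s = 32 \cdot 87 = 2784$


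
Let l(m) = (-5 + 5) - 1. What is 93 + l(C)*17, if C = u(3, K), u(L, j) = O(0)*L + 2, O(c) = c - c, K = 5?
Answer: 76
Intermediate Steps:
O(c) = 0
u(L, j) = 2 (u(L, j) = 0*L + 2 = 0 + 2 = 2)
C = 2
l(m) = -1 (l(m) = 0 - 1 = -1)
93 + l(C)*17 = 93 - 1*17 = 93 - 17 = 76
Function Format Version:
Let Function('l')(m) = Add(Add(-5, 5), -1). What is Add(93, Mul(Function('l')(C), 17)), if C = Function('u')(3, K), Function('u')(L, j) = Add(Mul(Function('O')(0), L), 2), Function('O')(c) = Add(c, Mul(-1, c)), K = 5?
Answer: 76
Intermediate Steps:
Function('O')(c) = 0
Function('u')(L, j) = 2 (Function('u')(L, j) = Add(Mul(0, L), 2) = Add(0, 2) = 2)
C = 2
Function('l')(m) = -1 (Function('l')(m) = Add(0, -1) = -1)
Add(93, Mul(Function('l')(C), 17)) = Add(93, Mul(-1, 17)) = Add(93, -17) = 76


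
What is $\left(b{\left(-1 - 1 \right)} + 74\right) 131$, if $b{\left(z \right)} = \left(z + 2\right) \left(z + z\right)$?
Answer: $9694$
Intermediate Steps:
$b{\left(z \right)} = 2 z \left(2 + z\right)$ ($b{\left(z \right)} = \left(2 + z\right) 2 z = 2 z \left(2 + z\right)$)
$\left(b{\left(-1 - 1 \right)} + 74\right) 131 = \left(2 \left(-1 - 1\right) \left(2 - 2\right) + 74\right) 131 = \left(2 \left(-2\right) \left(2 - 2\right) + 74\right) 131 = \left(2 \left(-2\right) 0 + 74\right) 131 = \left(0 + 74\right) 131 = 74 \cdot 131 = 9694$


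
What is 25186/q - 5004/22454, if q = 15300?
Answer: 122241311/85886550 ≈ 1.4233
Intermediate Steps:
25186/q - 5004/22454 = 25186/15300 - 5004/22454 = 25186*(1/15300) - 5004*1/22454 = 12593/7650 - 2502/11227 = 122241311/85886550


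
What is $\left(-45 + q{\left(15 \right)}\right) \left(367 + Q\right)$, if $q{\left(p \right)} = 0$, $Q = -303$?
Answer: $-2880$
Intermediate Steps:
$\left(-45 + q{\left(15 \right)}\right) \left(367 + Q\right) = \left(-45 + 0\right) \left(367 - 303\right) = \left(-45\right) 64 = -2880$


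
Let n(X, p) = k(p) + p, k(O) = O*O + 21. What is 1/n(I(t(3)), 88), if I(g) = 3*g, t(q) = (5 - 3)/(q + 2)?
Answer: 1/7853 ≈ 0.00012734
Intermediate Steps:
k(O) = 21 + O² (k(O) = O² + 21 = 21 + O²)
t(q) = 2/(2 + q)
n(X, p) = 21 + p + p² (n(X, p) = (21 + p²) + p = 21 + p + p²)
1/n(I(t(3)), 88) = 1/(21 + 88 + 88²) = 1/(21 + 88 + 7744) = 1/7853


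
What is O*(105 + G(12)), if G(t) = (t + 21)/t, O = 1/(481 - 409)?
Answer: 431/288 ≈ 1.4965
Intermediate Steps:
O = 1/72 ≈ 0.013889
G(t) = (21 + t)/t
O*(105 + G(12)) = (105 + (21 + 12)/12)/72 = (105 + (1/12)*33)/72 = (105 + 11/4)/72 = (1/72)*(431/4) = 431/288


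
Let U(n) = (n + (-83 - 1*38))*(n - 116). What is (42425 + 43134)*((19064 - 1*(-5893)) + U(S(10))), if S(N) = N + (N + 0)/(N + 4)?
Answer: 153309493063/49 ≈ 3.1288e+9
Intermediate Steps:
S(N) = N + N/(4 + N)
U(n) = (-121 + n)*(-116 + n) (U(n) = (n + (-83 - 38))*(-116 + n) = (n - 121)*(-116 + n) = (-121 + n)*(-116 + n))
(42425 + 43134)*((19064 - 1*(-5893)) + U(S(10))) = (42425 + 43134)*((19064 - 1*(-5893)) + (14036 + (10*(5 + 10)/(4 + 10))² - 2370*(5 + 10)/(4 + 10))) = 85559*((19064 + 5893) + (14036 + (10*15/14)² - 2370*15/14)) = 85559*(24957 + (14036 + (10*(1/14)*15)² - 2370*15/14)) = 85559*(24957 + (14036 + (75/7)² - 237*75/7)) = 85559*(24957 + (14036 + 5625/49 - 17775/7)) = 85559*(24957 + 568964/49) = 85559*(1791857/49) = 153309493063/49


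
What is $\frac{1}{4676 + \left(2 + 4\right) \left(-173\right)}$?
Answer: $\frac{1}{3638} \approx 0.00027488$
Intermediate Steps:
$\frac{1}{4676 + \left(2 + 4\right) \left(-173\right)} = \frac{1}{4676 + 6 \left(-173\right)} = \frac{1}{4676 - 1038} = \frac{1}{3638}$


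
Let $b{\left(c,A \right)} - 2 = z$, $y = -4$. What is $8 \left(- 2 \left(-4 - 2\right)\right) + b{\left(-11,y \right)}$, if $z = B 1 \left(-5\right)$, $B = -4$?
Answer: $118$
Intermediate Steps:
$z = 20$ ($z = \left(-4\right) 1 \left(-5\right) = \left(-4\right) \left(-5\right) = 20$)
$b{\left(c,A \right)} = 22$ ($b{\left(c,A \right)} = 2 + 20 = 22$)
$8 \left(- 2 \left(-4 - 2\right)\right) + b{\left(-11,y \right)} = 8 \left(- 2 \left(-4 - 2\right)\right) + 22 = 8 \left(\left(-2\right) \left(-6\right)\right) + 22 = 8 \cdot 12 + 22 = 96 + 22 = 118$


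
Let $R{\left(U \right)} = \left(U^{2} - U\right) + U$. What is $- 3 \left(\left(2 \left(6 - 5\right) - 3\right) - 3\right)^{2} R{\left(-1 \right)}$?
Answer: $-48$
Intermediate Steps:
$R{\left(U \right)} = U^{2}$
$- 3 \left(\left(2 \left(6 - 5\right) - 3\right) - 3\right)^{2} R{\left(-1 \right)} = - 3 \left(\left(2 \left(6 - 5\right) - 3\right) - 3\right)^{2} \left(-1\right)^{2} = - 3 \left(\left(2 \left(6 - 5\right) - 3\right) - 3\right)^{2} \cdot 1 = - 3 \left(\left(2 \cdot 1 - 3\right) - 3\right)^{2} \cdot 1 = - 3 \left(\left(2 - 3\right) - 3\right)^{2} \cdot 1 = - 3 \left(-1 - 3\right)^{2} \cdot 1 = - 3 \left(-4\right)^{2} \cdot 1 = \left(-3\right) 16 \cdot 1 = \left(-48\right) 1 = -48$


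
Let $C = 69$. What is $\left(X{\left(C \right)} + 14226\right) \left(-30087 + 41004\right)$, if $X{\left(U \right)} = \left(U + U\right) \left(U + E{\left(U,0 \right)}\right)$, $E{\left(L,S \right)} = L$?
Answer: $363208590$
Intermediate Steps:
$X{\left(U \right)} = 4 U^{2}$ ($X{\left(U \right)} = \left(U + U\right) \left(U + U\right) = 2 U 2 U = 4 U^{2}$)
$\left(X{\left(C \right)} + 14226\right) \left(-30087 + 41004\right) = \left(4 \cdot 69^{2} + 14226\right) \left(-30087 + 41004\right) = \left(4 \cdot 4761 + 14226\right) 10917 = \left(19044 + 14226\right) 10917 = 33270 \cdot 10917 = 363208590$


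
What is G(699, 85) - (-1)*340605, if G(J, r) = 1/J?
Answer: 238082896/699 ≈ 3.4061e+5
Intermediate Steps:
G(699, 85) - (-1)*340605 = 1/699 - (-1)*340605 = 1/699 - 1*(-340605) = 1/699 + 340605 = 238082896/699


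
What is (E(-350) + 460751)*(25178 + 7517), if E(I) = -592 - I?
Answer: 15056341755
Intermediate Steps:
(E(-350) + 460751)*(25178 + 7517) = ((-592 - 1*(-350)) + 460751)*(25178 + 7517) = ((-592 + 350) + 460751)*32695 = (-242 + 460751)*32695 = 460509*32695 = 15056341755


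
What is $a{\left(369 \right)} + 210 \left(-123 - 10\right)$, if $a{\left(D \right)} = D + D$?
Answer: $-27192$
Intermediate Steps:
$a{\left(D \right)} = 2 D$
$a{\left(369 \right)} + 210 \left(-123 - 10\right) = 2 \cdot 369 + 210 \left(-123 - 10\right) = 738 + 210 \left(-133\right) = 738 - 27930 = -27192$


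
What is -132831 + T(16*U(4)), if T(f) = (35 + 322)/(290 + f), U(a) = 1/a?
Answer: -1859617/14 ≈ -1.3283e+5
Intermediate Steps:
T(f) = 357/(290 + f)
-132831 + T(16*U(4)) = -132831 + 357/(290 + 16/4) = -132831 + 357/(290 + 16*(¼)) = -132831 + 357/(290 + 4) = -132831 + 357/294 = -132831 + 357*(1/294) = -132831 + 17/14 = -1859617/14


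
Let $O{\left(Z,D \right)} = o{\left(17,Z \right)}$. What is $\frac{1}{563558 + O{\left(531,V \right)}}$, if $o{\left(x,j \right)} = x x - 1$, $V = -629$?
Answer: $\frac{1}{563846} \approx 1.7735 \cdot 10^{-6}$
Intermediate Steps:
$o{\left(x,j \right)} = -1 + x^{2}$ ($o{\left(x,j \right)} = x^{2} - 1 = -1 + x^{2}$)
$O{\left(Z,D \right)} = 288$ ($O{\left(Z,D \right)} = -1 + 17^{2} = -1 + 289 = 288$)
$\frac{1}{563558 + O{\left(531,V \right)}} = \frac{1}{563558 + 288} = \frac{1}{563846}$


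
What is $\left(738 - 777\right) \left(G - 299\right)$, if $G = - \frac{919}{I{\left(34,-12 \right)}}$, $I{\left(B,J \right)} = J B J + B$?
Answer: $\frac{57524571}{4930} \approx 11668.0$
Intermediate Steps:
$I{\left(B,J \right)} = B + B J^{2}$ ($I{\left(B,J \right)} = B J J + B = B J^{2} + B = B + B J^{2}$)
$G = - \frac{919}{4930}$ ($G = - \frac{919}{34 \left(1 + \left(-12\right)^{2}\right)} = - \frac{919}{34 \left(1 + 144\right)} = - \frac{919}{34 \cdot 145} = - \frac{919}{4930} \approx -0.18641$)
$\left(738 - 777\right) \left(G - 299\right) = \left(738 - 777\right) \left(- \frac{919}{4930} - 299\right) = \left(738 - 777\right) \left(- \frac{1474989}{4930}\right) = \left(-39\right) \left(- \frac{1474989}{4930}\right) = \frac{57524571}{4930}$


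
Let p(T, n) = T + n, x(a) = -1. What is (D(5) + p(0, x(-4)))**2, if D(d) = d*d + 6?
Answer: 900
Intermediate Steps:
D(d) = 6 + d**2 (D(d) = d**2 + 6 = 6 + d**2)
(D(5) + p(0, x(-4)))**2 = ((6 + 5**2) + (0 - 1))**2 = ((6 + 25) - 1)**2 = (31 - 1)**2 = 30**2 = 900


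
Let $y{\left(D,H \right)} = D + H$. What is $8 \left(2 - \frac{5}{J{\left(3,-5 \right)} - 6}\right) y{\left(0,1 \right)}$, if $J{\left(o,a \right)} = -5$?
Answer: $\frac{216}{11} \approx 19.636$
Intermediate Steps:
$8 \left(2 - \frac{5}{J{\left(3,-5 \right)} - 6}\right) y{\left(0,1 \right)} = 8 \left(2 - \frac{5}{-5 - 6}\right) \left(0 + 1\right) = 8 \left(2 - \frac{5}{-11}\right) 1 = 8 \left(2 - - \frac{5}{11}\right) 1 = 8 \left(2 + \frac{5}{11}\right) 1 = 8 \cdot \frac{27}{11} \cdot 1 = 8 \cdot \frac{27}{11} = \frac{216}{11}$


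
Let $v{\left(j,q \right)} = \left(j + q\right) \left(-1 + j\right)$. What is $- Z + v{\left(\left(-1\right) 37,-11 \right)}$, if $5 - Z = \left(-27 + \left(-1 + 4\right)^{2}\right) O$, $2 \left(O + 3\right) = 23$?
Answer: $1666$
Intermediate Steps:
$O = \frac{17}{2}$ ($O = -3 + \frac{1}{2} \cdot 23 = -3 + \frac{23}{2} = \frac{17}{2} \approx 8.5$)
$v{\left(j,q \right)} = \left(-1 + j\right) \left(j + q\right)$
$Z = 158$ ($Z = 5 - \left(-27 + \left(-1 + 4\right)^{2}\right) \frac{17}{2} = 5 - \left(-27 + 3^{2}\right) \frac{17}{2} = 5 - \left(-27 + 9\right) \frac{17}{2} = 5 - \left(-18\right) \frac{17}{2} = 5 - -153 = 5 + 153 = 158$)
$- Z + v{\left(\left(-1\right) 37,-11 \right)} = \left(-1\right) 158 + \left(\left(\left(-1\right) 37\right)^{2} - \left(-1\right) 37 - -11 + \left(-1\right) 37 \left(-11\right)\right) = -158 + \left(\left(-37\right)^{2} - -37 + 11 - -407\right) = -158 + \left(1369 + 37 + 11 + 407\right) = -158 + 1824 = 1666$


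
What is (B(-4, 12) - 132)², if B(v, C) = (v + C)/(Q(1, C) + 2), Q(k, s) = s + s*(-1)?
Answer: 16384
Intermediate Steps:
Q(k, s) = 0 (Q(k, s) = s - s = 0)
B(v, C) = C/2 + v/2 (B(v, C) = (v + C)/(0 + 2) = (C + v)/2 = (C + v)*(½) = C/2 + v/2)
(B(-4, 12) - 132)² = (((½)*12 + (½)*(-4)) - 132)² = ((6 - 2) - 132)² = (4 - 132)² = (-128)² = 16384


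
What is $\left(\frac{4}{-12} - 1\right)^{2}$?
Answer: $\frac{16}{9} \approx 1.7778$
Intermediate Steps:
$\left(\frac{4}{-12} - 1\right)^{2} = \left(4 \left(- \frac{1}{12}\right) - 1\right)^{2} = \left(- \frac{1}{3} - 1\right)^{2} = \left(- \frac{4}{3}\right)^{2} = \frac{16}{9}$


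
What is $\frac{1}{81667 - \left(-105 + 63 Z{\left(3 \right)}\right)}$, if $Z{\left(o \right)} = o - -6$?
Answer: $\frac{1}{81205} \approx 1.2315 \cdot 10^{-5}$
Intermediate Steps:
$Z{\left(o \right)} = 6 + o$ ($Z{\left(o \right)} = o + 6 = 6 + o$)
$\frac{1}{81667 - \left(-105 + 63 Z{\left(3 \right)}\right)} = \frac{1}{81667 + \left(105 - 63 \left(6 + 3\right)\right)} = \frac{1}{81667 + \left(105 - 567\right)} = \frac{1}{81667 - 462} = \frac{1}{81205}$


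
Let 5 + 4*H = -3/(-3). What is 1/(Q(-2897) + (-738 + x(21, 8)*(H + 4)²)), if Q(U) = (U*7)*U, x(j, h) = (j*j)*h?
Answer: 1/58779277 ≈ 1.7013e-8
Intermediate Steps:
H = -1 (H = -5/4 + (-3/(-3))/4 = -5/4 + (-3*(-⅓))/4 = -5/4 + (¼)*1 = -5/4 + ¼ = -1)
x(j, h) = h*j² (x(j, h) = j²*h = h*j²)
Q(U) = 7*U² (Q(U) = (7*U)*U = 7*U²)
1/(Q(-2897) + (-738 + x(21, 8)*(H + 4)²)) = 1/(7*(-2897)² + (-738 + (8*21²)*(-1 + 4)²)) = 1/(7*8392609 + (-738 + (8*441)*3²)) = 1/(58748263 + (-738 + 3528*9)) = 1/(58748263 + (-738 + 31752)) = 1/(58748263 + 31014) = 1/58779277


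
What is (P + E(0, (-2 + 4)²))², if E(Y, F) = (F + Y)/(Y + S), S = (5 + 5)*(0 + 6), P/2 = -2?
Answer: 3481/225 ≈ 15.471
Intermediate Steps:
P = -4 (P = 2*(-2) = -4)
S = 60 (S = 10*6 = 60)
E(Y, F) = (F + Y)/(60 + Y) (E(Y, F) = (F + Y)/(Y + 60) = (F + Y)/(60 + Y))
(P + E(0, (-2 + 4)²))² = (-4 + ((-2 + 4)² + 0)/(60 + 0))² = (-4 + (2² + 0)/60)² = (-4 + (4 + 0)/60)² = (-4 + (1/60)*4)² = (-4 + 1/15)² = (-59/15)² = 3481/225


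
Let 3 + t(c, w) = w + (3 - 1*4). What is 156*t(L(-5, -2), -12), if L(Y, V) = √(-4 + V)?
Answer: -2496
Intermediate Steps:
t(c, w) = -4 + w (t(c, w) = -3 + (w + (3 - 1*4)) = -3 + (w + (3 - 4)) = -3 + (w - 1) = -3 + (-1 + w) = -4 + w)
156*t(L(-5, -2), -12) = 156*(-4 - 12) = 156*(-16) = -2496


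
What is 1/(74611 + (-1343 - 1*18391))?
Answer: 1/54877 ≈ 1.8223e-5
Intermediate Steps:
1/(74611 + (-1343 - 1*18391)) = 1/(74611 + (-1343 - 18391)) = 1/(74611 - 19734) = 1/54877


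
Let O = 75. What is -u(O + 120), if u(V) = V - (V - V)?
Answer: -195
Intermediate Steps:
u(V) = V (u(V) = V - 1*0 = V + 0 = V)
-u(O + 120) = -(75 + 120) = -1*195 = -195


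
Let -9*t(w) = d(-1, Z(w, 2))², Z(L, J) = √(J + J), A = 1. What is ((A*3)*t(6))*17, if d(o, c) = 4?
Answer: -272/3 ≈ -90.667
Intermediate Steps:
Z(L, J) = √2*√J (Z(L, J) = √(2*J) = √2*√J)
t(w) = -16/9 (t(w) = -⅑*4² = -⅑*16 = -16/9)
((A*3)*t(6))*17 = ((1*3)*(-16/9))*17 = (3*(-16/9))*17 = -16/3*17 = -272/3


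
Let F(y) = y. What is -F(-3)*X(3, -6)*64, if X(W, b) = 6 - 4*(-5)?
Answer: 4992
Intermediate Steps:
X(W, b) = 26 (X(W, b) = 6 + 20 = 26)
-F(-3)*X(3, -6)*64 = -(-3*26)*64 = -(-78)*64 = -1*(-4992) = 4992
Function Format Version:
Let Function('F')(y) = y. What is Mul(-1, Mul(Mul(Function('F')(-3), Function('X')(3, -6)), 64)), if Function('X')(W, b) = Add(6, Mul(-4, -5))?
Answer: 4992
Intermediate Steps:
Function('X')(W, b) = 26 (Function('X')(W, b) = Add(6, 20) = 26)
Mul(-1, Mul(Mul(Function('F')(-3), Function('X')(3, -6)), 64)) = Mul(-1, Mul(Mul(-3, 26), 64)) = Mul(-1, Mul(-78, 64)) = Mul(-1, -4992) = 4992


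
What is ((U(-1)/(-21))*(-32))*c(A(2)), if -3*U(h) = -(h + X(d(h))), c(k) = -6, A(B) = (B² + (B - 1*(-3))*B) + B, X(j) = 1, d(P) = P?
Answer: 0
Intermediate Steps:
A(B) = B + B² + B*(3 + B) (A(B) = (B² + (B + 3)*B) + B = (B² + (3 + B)*B) + B = (B² + B*(3 + B)) + B = B + B² + B*(3 + B))
U(h) = ⅓ + h/3 (U(h) = -(-1)*(h + 1)/3 = -(-1)*(1 + h)/3 = -(-1 - h)/3 = ⅓ + h/3)
((U(-1)/(-21))*(-32))*c(A(2)) = (((⅓ + (⅓)*(-1))/(-21))*(-32))*(-6) = (((⅓ - ⅓)*(-1/21))*(-32))*(-6) = ((0*(-1/21))*(-32))*(-6) = (0*(-32))*(-6) = 0*(-6) = 0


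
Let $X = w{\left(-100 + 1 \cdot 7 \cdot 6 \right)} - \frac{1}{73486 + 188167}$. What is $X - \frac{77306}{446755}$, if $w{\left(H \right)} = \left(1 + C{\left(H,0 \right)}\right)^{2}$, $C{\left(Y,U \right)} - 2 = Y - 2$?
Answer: $\frac{379770931969162}{116894786015} \approx 3248.8$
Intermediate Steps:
$C{\left(Y,U \right)} = Y$ ($C{\left(Y,U \right)} = 2 + \left(Y - 2\right) = 2 + \left(-2 + Y\right) = Y$)
$w{\left(H \right)} = \left(1 + H\right)^{2}$
$X = \frac{850110596}{261653}$ ($X = \left(1 - \left(100 - 1 \cdot 7 \cdot 6\right)\right)^{2} - \frac{1}{73486 + 188167} = \left(1 + \left(-100 + 7 \cdot 6\right)\right)^{2} - \frac{1}{261653} = \left(1 + \left(-100 + 42\right)\right)^{2} - \frac{1}{261653} = \left(1 - 58\right)^{2} - \frac{1}{261653} = \left(-57\right)^{2} - \frac{1}{261653} = 3249 - \frac{1}{261653} = \frac{850110596}{261653} \approx 3249.0$)
$X - \frac{77306}{446755} = \frac{850110596}{261653} - \frac{77306}{446755} = \frac{379770931969162}{116894786015}$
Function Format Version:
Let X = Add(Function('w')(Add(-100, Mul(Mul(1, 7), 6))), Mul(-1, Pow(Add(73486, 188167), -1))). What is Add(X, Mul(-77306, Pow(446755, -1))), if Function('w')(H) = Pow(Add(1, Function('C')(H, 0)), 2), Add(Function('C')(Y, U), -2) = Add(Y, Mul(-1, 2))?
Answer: Rational(379770931969162, 116894786015) ≈ 3248.8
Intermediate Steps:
Function('C')(Y, U) = Y (Function('C')(Y, U) = Add(2, Add(Y, Mul(-1, 2))) = Add(2, Add(Y, -2)) = Add(2, Add(-2, Y)) = Y)
Function('w')(H) = Pow(Add(1, H), 2)
X = Rational(850110596, 261653) (X = Add(Pow(Add(1, Add(-100, Mul(Mul(1, 7), 6))), 2), Mul(-1, Pow(Add(73486, 188167), -1))) = Add(Pow(Add(1, Add(-100, Mul(7, 6))), 2), Mul(-1, Pow(261653, -1))) = Add(Pow(Add(1, Add(-100, 42)), 2), Mul(-1, Rational(1, 261653))) = Add(Pow(Add(1, -58), 2), Rational(-1, 261653)) = Add(Pow(-57, 2), Rational(-1, 261653)) = Add(3249, Rational(-1, 261653)) = Rational(850110596, 261653) ≈ 3249.0)
Add(X, Mul(-77306, Pow(446755, -1))) = Add(Rational(850110596, 261653), Mul(-77306, Pow(446755, -1))) = Add(Rational(850110596, 261653), Mul(-77306, Rational(1, 446755))) = Add(Rational(850110596, 261653), Rational(-77306, 446755)) = Rational(379770931969162, 116894786015)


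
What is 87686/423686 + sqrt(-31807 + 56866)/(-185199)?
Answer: 43843/211843 - sqrt(25059)/185199 ≈ 0.20611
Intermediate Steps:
87686/423686 + sqrt(-31807 + 56866)/(-185199) = 87686*(1/423686) + sqrt(25059)*(-1/185199) = 43843/211843 - sqrt(25059)/185199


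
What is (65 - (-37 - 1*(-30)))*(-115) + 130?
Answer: -8150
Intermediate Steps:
(65 - (-37 - 1*(-30)))*(-115) + 130 = (65 - (-37 + 30))*(-115) + 130 = (65 - 1*(-7))*(-115) + 130 = (65 + 7)*(-115) + 130 = 72*(-115) + 130 = -8280 + 130 = -8150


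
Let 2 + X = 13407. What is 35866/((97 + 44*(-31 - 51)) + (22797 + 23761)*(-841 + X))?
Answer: 35866/584951201 ≈ 6.1315e-5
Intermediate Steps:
X = 13405 (X = -2 + 13407 = 13405)
35866/((97 + 44*(-31 - 51)) + (22797 + 23761)*(-841 + X)) = 35866/((97 + 44*(-31 - 51)) + (22797 + 23761)*(-841 + 13405)) = 35866/((97 + 44*(-82)) + 46558*12564) = 35866/((97 - 3608) + 584954712) = 35866/(-3511 + 584954712) = 35866/584951201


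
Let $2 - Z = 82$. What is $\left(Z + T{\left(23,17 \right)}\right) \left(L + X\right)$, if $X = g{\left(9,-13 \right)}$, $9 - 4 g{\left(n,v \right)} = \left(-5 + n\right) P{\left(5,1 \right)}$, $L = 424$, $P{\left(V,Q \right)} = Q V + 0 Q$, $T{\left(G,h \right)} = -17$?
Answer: $- \frac{163445}{4} \approx -40861.0$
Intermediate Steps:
$Z = -80$ ($Z = 2 - 82 = -80$)
$P{\left(V,Q \right)} = Q V$ ($P{\left(V,Q \right)} = Q V + 0 = Q V$)
$g{\left(n,v \right)} = \frac{17}{2} - \frac{5 n}{4}$ ($g{\left(n,v \right)} = \frac{9}{4} - \frac{\left(-5 + n\right) 1 \cdot 5}{4} = \frac{9}{4} - \frac{\left(-5 + n\right) 5}{4} = \frac{9}{4} - \frac{-25 + 5 n}{4} = \frac{9}{4} - \left(- \frac{25}{4} + \frac{5 n}{4}\right) = \frac{17}{2} - \frac{5 n}{4}$)
$X = - \frac{11}{4}$ ($X = \frac{17}{2} - \frac{45}{4} = - \frac{11}{4} \approx -2.75$)
$\left(Z + T{\left(23,17 \right)}\right) \left(L + X\right) = \left(-80 - 17\right) \left(424 - \frac{11}{4}\right) = \left(-97\right) \frac{1685}{4} = - \frac{163445}{4}$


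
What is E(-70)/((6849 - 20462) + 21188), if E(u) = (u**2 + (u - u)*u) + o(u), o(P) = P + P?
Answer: 952/1515 ≈ 0.62838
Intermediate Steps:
o(P) = 2*P
E(u) = u**2 + 2*u (E(u) = (u**2 + (u - u)*u) + 2*u = (u**2 + 0*u) + 2*u = (u**2 + 0) + 2*u = u**2 + 2*u)
E(-70)/((6849 - 20462) + 21188) = (-70*(2 - 70))/((6849 - 20462) + 21188) = (-70*(-68))/(-13613 + 21188) = 4760/7575 = 4760*(1/7575) = 952/1515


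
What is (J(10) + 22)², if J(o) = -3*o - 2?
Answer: 100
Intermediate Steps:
J(o) = -2 - 3*o
(J(10) + 22)² = ((-2 - 3*10) + 22)² = ((-2 - 30) + 22)² = (-32 + 22)² = (-10)² = 100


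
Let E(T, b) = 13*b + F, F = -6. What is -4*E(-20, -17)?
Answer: 908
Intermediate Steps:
E(T, b) = -6 + 13*b (E(T, b) = 13*b - 6 = -6 + 13*b)
-4*E(-20, -17) = -4*(-6 + 13*(-17)) = -4*(-6 - 221) = -4*(-227) = 908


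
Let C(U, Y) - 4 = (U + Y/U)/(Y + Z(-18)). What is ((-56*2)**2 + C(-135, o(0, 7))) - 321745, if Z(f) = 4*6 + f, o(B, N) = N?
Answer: -542658967/1755 ≈ -3.0921e+5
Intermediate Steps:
Z(f) = 24 + f
C(U, Y) = 4 + (U + Y/U)/(6 + Y) (C(U, Y) = 4 + (U + Y/U)/(Y + (24 - 18)) = 4 + (U + Y/U)/(Y + 6) = 4 + (U + Y/U)/(6 + Y))
((-56*2)**2 + C(-135, o(0, 7))) - 321745 = ((-56*2)**2 + (7 + (-135)**2 + 24*(-135) + 4*(-135)*7)/((-135)*(6 + 7))) - 321745 = ((-112)**2 - 1/135*(7 + 18225 - 3240 - 3780)/13) - 321745 = (12544 - 1/135*1/13*11212) - 321745 = (12544 - 11212/1755) - 321745 = 22003508/1755 - 321745 = -542658967/1755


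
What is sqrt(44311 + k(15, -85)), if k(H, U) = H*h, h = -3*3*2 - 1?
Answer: sqrt(44026) ≈ 209.82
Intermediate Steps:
h = -19 (h = -9*2 - 1 = -18 - 1 = -19)
k(H, U) = -19*H (k(H, U) = H*(-19) = -19*H)
sqrt(44311 + k(15, -85)) = sqrt(44311 - 19*15) = sqrt(44311 - 285) = sqrt(44026)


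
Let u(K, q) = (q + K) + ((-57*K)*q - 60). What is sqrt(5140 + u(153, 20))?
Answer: I*sqrt(169167) ≈ 411.3*I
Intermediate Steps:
u(K, q) = -60 + K + q - 57*K*q (u(K, q) = (K + q) + (-57*K*q - 60) = (K + q) + (-60 - 57*K*q) = -60 + K + q - 57*K*q)
sqrt(5140 + u(153, 20)) = sqrt(5140 + (-60 + 153 + 20 - 57*153*20)) = sqrt(5140 + (-60 + 153 + 20 - 174420)) = sqrt(5140 - 174307) = sqrt(-169167) = I*sqrt(169167)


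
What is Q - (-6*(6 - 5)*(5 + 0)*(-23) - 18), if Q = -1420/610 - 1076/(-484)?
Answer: -4960805/7381 ≈ -672.10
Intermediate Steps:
Q = -773/7381 (Q = -1420*1/610 - 1076*(-1/484) = -142/61 + 269/121 = -773/7381 ≈ -0.10473)
Q - (-6*(6 - 5)*(5 + 0)*(-23) - 18) = -773/7381 - (-6*(6 - 5)*(5 + 0)*(-23) - 18) = -773/7381 - (-6*5*(-23) - 18) = -773/7381 - (-30*(-23) - 18) = -773/7381 - (690 - 18) = -773/7381 - 1*672 = -773/7381 - 672 = -4960805/7381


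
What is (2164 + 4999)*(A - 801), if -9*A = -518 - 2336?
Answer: -31194865/9 ≈ -3.4661e+6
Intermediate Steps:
A = 2854/9 (A = -(-518 - 2336)/9 = -1/9*(-2854) = 2854/9 ≈ 317.11)
(2164 + 4999)*(A - 801) = (2164 + 4999)*(2854/9 - 801) = 7163*(-4355/9) = -31194865/9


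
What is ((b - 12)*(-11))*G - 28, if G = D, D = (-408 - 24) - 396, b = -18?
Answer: -273268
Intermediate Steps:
D = -828 (D = -432 - 396 = -828)
G = -828
((b - 12)*(-11))*G - 28 = ((-18 - 12)*(-11))*(-828) - 28 = -30*(-11)*(-828) - 28 = 330*(-828) - 28 = -273240 - 28 = -273268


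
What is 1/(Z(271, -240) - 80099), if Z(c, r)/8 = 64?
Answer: -1/79587 ≈ -1.2565e-5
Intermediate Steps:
Z(c, r) = 512 (Z(c, r) = 8*64 = 512)
1/(Z(271, -240) - 80099) = 1/(512 - 80099) = 1/(-79587) = -1/79587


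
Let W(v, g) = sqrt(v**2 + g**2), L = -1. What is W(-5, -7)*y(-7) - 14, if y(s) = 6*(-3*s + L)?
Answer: -14 + 120*sqrt(74) ≈ 1018.3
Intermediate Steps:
W(v, g) = sqrt(g**2 + v**2)
y(s) = -6 - 18*s (y(s) = 6*(-3*s - 1) = 6*(-1 - 3*s) = -6 - 18*s)
W(-5, -7)*y(-7) - 14 = sqrt((-7)**2 + (-5)**2)*(-6 - 18*(-7)) - 14 = sqrt(49 + 25)*(-6 + 126) - 14 = sqrt(74)*120 - 14 = 120*sqrt(74) - 14 = -14 + 120*sqrt(74)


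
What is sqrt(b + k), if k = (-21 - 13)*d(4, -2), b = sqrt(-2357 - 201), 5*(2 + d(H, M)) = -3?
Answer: sqrt(2210 + 25*I*sqrt(2558))/5 ≈ 9.7531 + 2.5929*I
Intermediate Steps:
d(H, M) = -13/5 (d(H, M) = -2 + (1/5)*(-3) = -2 - 3/5 = -13/5)
b = I*sqrt(2558) (b = sqrt(-2558) = I*sqrt(2558) ≈ 50.577*I)
k = 442/5 (k = (-21 - 13)*(-13/5) = -34*(-13/5) = 442/5 ≈ 88.400)
sqrt(b + k) = sqrt(I*sqrt(2558) + 442/5) = sqrt(442/5 + I*sqrt(2558))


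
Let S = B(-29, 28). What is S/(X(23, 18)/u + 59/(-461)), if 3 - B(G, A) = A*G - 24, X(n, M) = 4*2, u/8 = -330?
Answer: -127637070/19931 ≈ -6403.9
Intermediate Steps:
u = -2640 (u = 8*(-330) = -2640)
X(n, M) = 8
B(G, A) = 27 - A*G (B(G, A) = 3 - (A*G - 24) = 3 - (-24 + A*G) = 3 + (24 - A*G) = 27 - A*G)
S = 839 (S = 27 - 1*28*(-29) = 27 + 812 = 839)
S/(X(23, 18)/u + 59/(-461)) = 839/(8/(-2640) + 59/(-461)) = 839/(8*(-1/2640) + 59*(-1/461)) = 839/(-1/330 - 59/461) = 839/(-19931/152130) = 839*(-152130/19931) = -127637070/19931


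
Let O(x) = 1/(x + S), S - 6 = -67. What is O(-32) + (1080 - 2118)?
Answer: -96535/93 ≈ -1038.0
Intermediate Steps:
S = -61 (S = 6 - 67 = -61)
O(x) = 1/(-61 + x) (O(x) = 1/(x - 61) = 1/(-61 + x))
O(-32) + (1080 - 2118) = 1/(-61 - 32) + (1080 - 2118) = 1/(-93) - 1038 = -1/93 - 1038 = -96535/93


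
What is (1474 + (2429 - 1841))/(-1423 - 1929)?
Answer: -1031/1676 ≈ -0.61516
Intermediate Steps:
(1474 + (2429 - 1841))/(-1423 - 1929) = (1474 + 588)/(-3352) = 2062*(-1/3352) = -1031/1676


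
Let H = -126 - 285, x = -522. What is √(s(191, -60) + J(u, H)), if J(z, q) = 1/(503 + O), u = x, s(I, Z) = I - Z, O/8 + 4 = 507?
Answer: √571547834/1509 ≈ 15.843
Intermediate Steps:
O = 4024 (O = -32 + 8*507 = -32 + 4056 = 4024)
u = -522
H = -411
J(z, q) = 1/4527 (J(z, q) = 1/(503 + 4024) = 1/4527)
√(s(191, -60) + J(u, H)) = √((191 - 1*(-60)) + 1/4527) = √((191 + 60) + 1/4527) = √(251 + 1/4527) = √(1136278/4527) = √571547834/1509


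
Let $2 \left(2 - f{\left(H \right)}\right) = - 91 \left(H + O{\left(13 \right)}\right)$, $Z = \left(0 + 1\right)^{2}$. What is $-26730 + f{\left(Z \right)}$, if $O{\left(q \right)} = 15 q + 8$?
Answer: $-17446$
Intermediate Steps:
$Z = 1$ ($Z = 1^{2} = 1$)
$O{\left(q \right)} = 8 + 15 q$
$f{\left(H \right)} = \frac{18477}{2} + \frac{91 H}{2}$ ($f{\left(H \right)} = 2 - \frac{\left(-91\right) \left(H + \left(8 + 15 \cdot 13\right)\right)}{2} = 2 - \frac{\left(-91\right) \left(H + \left(8 + 195\right)\right)}{2} = 2 - \frac{\left(-91\right) \left(H + 203\right)}{2} = 2 - \frac{\left(-91\right) \left(203 + H\right)}{2} = 2 - \frac{-18473 - 91 H}{2} = 2 + \left(\frac{18473}{2} + \frac{91 H}{2}\right) = \frac{18477}{2} + \frac{91 H}{2}$)
$-26730 + f{\left(Z \right)} = -26730 + \left(\frac{18477}{2} + \frac{91}{2} \cdot 1\right) = -26730 + \left(\frac{18477}{2} + \frac{91}{2}\right) = -26730 + 9284 = -17446$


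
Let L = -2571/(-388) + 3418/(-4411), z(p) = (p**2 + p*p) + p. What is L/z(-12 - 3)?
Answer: 10014497/744488580 ≈ 0.013452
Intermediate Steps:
z(p) = p + 2*p**2 (z(p) = (p**2 + p**2) + p = 2*p**2 + p = p + 2*p**2)
L = 10014497/1711468 (L = -2571*(-1/388) + 3418*(-1/4411) = 2571/388 - 3418/4411 = 10014497/1711468 ≈ 5.8514)
L/z(-12 - 3) = 10014497/(1711468*(((-12 - 3)*(1 + 2*(-12 - 3))))) = 10014497/(1711468*((-15*(1 + 2*(-15))))) = 10014497/(1711468*((-15*(1 - 30)))) = 10014497/(1711468*((-15*(-29)))) = (10014497/1711468)/435 = (10014497/1711468)*(1/435) = 10014497/744488580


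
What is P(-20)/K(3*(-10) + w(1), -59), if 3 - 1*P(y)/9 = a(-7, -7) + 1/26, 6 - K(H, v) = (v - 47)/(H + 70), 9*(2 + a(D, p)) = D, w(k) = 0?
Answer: 13430/2249 ≈ 5.9715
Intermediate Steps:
a(D, p) = -2 + D/9
K(H, v) = 6 - (-47 + v)/(70 + H) (K(H, v) = 6 - (v - 47)/(H + 70) = 6 - (-47 + v)/(70 + H))
P(y) = 1343/26 (P(y) = 27 - 9*((-2 + (⅑)*(-7)) + 1/26) = 27 - 9*((-2 - 7/9) + 1/26) = 27 - 9*(-25/9 + 1/26) = 27 - 9*(-641/234) = 27 + 641/26 = 1343/26)
P(-20)/K(3*(-10) + w(1), -59) = 1343/(26*(((467 - 1*(-59) + 6*(3*(-10) + 0))/(70 + (3*(-10) + 0))))) = 1343/(26*(((467 + 59 + 6*(-30 + 0))/(70 + (-30 + 0))))) = 1343/(26*(((467 + 59 + 6*(-30))/(70 - 30)))) = 1343/(26*(((467 + 59 - 180)/40))) = 1343/(26*(((1/40)*346))) = 1343/(26*(173/20)) = (1343/26)*(20/173) = 13430/2249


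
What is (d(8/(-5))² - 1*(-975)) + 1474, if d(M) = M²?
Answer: 1534721/625 ≈ 2455.6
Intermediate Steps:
(d(8/(-5))² - 1*(-975)) + 1474 = (((8/(-5))²)² - 1*(-975)) + 1474 = (((8*(-⅕))²)² + 975) + 1474 = (((-8/5)²)² + 975) + 1474 = ((64/25)² + 975) + 1474 = (4096/625 + 975) + 1474 = 613471/625 + 1474 = 1534721/625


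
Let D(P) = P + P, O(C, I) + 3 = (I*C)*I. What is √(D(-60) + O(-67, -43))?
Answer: I*√124006 ≈ 352.15*I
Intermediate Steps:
O(C, I) = -3 + C*I² (O(C, I) = -3 + (I*C)*I = -3 + (C*I)*I = -3 + C*I²)
D(P) = 2*P
√(D(-60) + O(-67, -43)) = √(2*(-60) + (-3 - 67*(-43)²)) = √(-120 + (-3 - 67*1849)) = √(-120 + (-3 - 123883)) = √(-120 - 123886) = √(-124006) = I*√124006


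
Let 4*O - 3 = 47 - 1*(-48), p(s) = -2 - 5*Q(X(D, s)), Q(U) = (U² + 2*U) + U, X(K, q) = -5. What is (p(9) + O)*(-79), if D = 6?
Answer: 4345/2 ≈ 2172.5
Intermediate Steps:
Q(U) = U² + 3*U
p(s) = -52 (p(s) = -2 - (-25)*(3 - 5) = -2 - (-25)*(-2) = -2 - 5*10 = -2 - 50 = -52)
O = 49/2 (O = ¾ + (47 - 1*(-48))/4 = ¾ + (47 + 48)/4 = ¾ + (¼)*95 = ¾ + 95/4 = 49/2 ≈ 24.500)
(p(9) + O)*(-79) = (-52 + 49/2)*(-79) = -55/2*(-79) = 4345/2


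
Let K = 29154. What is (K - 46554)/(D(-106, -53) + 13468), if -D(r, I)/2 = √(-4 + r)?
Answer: -9764300/7557811 - 1450*I*√110/7557811 ≈ -1.2919 - 0.0020122*I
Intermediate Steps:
D(r, I) = -2*√(-4 + r)
(K - 46554)/(D(-106, -53) + 13468) = (29154 - 46554)/(-2*√(-4 - 106) + 13468) = -17400/(-2*I*√110 + 13468) = -17400/(13468 - 2*I*√110)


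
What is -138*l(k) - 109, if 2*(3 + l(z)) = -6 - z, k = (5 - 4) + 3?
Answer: 995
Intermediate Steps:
k = 4 (k = 1 + 3 = 4)
l(z) = -6 - z/2 (l(z) = -3 + (-6 - z)/2 = -3 + (-3 - z/2) = -6 - z/2)
-138*l(k) - 109 = -138*(-6 - ½*4) - 109 = -138*(-6 - 2) - 109 = -138*(-8) - 109 = 1104 - 109 = 995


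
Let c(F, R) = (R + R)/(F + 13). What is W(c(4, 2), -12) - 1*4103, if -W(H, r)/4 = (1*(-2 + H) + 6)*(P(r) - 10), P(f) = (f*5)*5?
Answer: 19529/17 ≈ 1148.8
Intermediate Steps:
P(f) = 25*f (P(f) = (5*f)*5 = 25*f)
c(F, R) = 2*R/(13 + F) (c(F, R) = (2*R)/(13 + F) = 2*R/(13 + F))
W(H, r) = -4*(-10 + 25*r)*(4 + H) (W(H, r) = -4*(1*(-2 + H) + 6)*(25*r - 10) = -4*((-2 + H) + 6)*(-10 + 25*r) = -4*(4 + H)*(-10 + 25*r) = -4*(-10 + 25*r)*(4 + H))
W(c(4, 2), -12) - 1*4103 = (160 - 400*(-12) + 40*(2*2/(13 + 4)) - 100*2*2/(13 + 4)*(-12)) - 1*4103 = (160 + 4800 + 40*(2*2/17) - 100*2*2/17*(-12)) - 4103 = (160 + 4800 + 40*(2*2*(1/17)) - 100*2*2*(1/17)*(-12)) - 4103 = (160 + 4800 + 40*(4/17) - 100*4/17*(-12)) - 4103 = (160 + 4800 + 160/17 + 4800/17) - 4103 = 89280/17 - 4103 = 19529/17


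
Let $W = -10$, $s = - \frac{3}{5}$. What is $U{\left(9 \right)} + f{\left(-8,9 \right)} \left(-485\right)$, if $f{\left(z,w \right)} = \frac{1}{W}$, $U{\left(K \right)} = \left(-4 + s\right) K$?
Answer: $\frac{71}{10} \approx 7.1$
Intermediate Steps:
$s = - \frac{3}{5}$ ($s = \left(-3\right) \frac{1}{5} = - \frac{3}{5} \approx -0.6$)
$U{\left(K \right)} = - \frac{23 K}{5}$ ($U{\left(K \right)} = \left(-4 - \frac{3}{5}\right) K = - \frac{23 K}{5}$)
$f{\left(z,w \right)} = - \frac{1}{10}$ ($f{\left(z,w \right)} = \frac{1}{-10} = - \frac{1}{10}$)
$U{\left(9 \right)} + f{\left(-8,9 \right)} \left(-485\right) = \left(- \frac{23}{5}\right) 9 - - \frac{97}{2} = - \frac{207}{5} + \frac{97}{2} = \frac{71}{10}$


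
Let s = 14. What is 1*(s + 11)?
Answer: 25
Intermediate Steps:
1*(s + 11) = 1*(14 + 11) = 1*25 = 25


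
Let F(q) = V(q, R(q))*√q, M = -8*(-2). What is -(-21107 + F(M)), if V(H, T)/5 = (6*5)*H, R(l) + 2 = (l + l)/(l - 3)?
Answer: 11507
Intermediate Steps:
M = 16
R(l) = -2 + 2*l/(-3 + l) (R(l) = -2 + (l + l)/(l - 3) = -2 + (2*l)/(-3 + l) = -2 + 2*l/(-3 + l))
V(H, T) = 150*H (V(H, T) = 5*((6*5)*H) = 5*(30*H) = 150*H)
F(q) = 150*q^(3/2) (F(q) = (150*q)*√q = 150*q^(3/2))
-(-21107 + F(M)) = -(-21107 + 150*16^(3/2)) = -(-21107 + 150*64) = -(-21107 + 9600) = -1*(-11507) = 11507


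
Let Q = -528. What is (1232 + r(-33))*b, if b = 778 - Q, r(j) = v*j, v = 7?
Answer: 1307306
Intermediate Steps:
r(j) = 7*j
b = 1306 (b = 778 - 1*(-528) = 778 + 528 = 1306)
(1232 + r(-33))*b = (1232 + 7*(-33))*1306 = (1232 - 231)*1306 = 1001*1306 = 1307306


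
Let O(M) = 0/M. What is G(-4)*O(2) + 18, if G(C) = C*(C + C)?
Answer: 18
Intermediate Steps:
G(C) = 2*C² (G(C) = C*(2*C) = 2*C²)
O(M) = 0
G(-4)*O(2) + 18 = (2*(-4)²)*0 + 18 = (2*16)*0 + 18 = 32*0 + 18 = 0 + 18 = 18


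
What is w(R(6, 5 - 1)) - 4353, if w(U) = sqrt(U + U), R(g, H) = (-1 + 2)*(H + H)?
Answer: -4349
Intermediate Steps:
R(g, H) = 2*H (R(g, H) = 1*(2*H) = 2*H)
w(U) = sqrt(2)*sqrt(U) (w(U) = sqrt(2*U) = sqrt(2)*sqrt(U))
w(R(6, 5 - 1)) - 4353 = sqrt(2)*sqrt(2*(5 - 1)) - 4353 = sqrt(2)*sqrt(2*4) - 4353 = sqrt(2)*sqrt(8) - 4353 = sqrt(2)*(2*sqrt(2)) - 4353 = 4 - 4353 = -4349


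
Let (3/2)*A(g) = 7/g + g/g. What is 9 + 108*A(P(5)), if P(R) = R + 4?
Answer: 137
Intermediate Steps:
P(R) = 4 + R
A(g) = ⅔ + 14/(3*g) (A(g) = 2*(7/g + g/g)/3 = 2*(7/g + 1)/3 = 2*(1 + 7/g)/3 = ⅔ + 14/(3*g))
9 + 108*A(P(5)) = 9 + 108*(2*(7 + (4 + 5))/(3*(4 + 5))) = 9 + 108*((⅔)*(7 + 9)/9) = 9 + 108*((⅔)*(⅑)*16) = 9 + 108*(32/27) = 9 + 128 = 137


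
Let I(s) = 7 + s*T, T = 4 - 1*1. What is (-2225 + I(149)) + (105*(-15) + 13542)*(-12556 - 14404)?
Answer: -322632091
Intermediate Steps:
T = 3 (T = 4 - 1 = 3)
I(s) = 7 + 3*s (I(s) = 7 + s*3 = 7 + 3*s)
(-2225 + I(149)) + (105*(-15) + 13542)*(-12556 - 14404) = (-2225 + (7 + 3*149)) + (105*(-15) + 13542)*(-12556 - 14404) = (-2225 + (7 + 447)) + (-1575 + 13542)*(-26960) = (-2225 + 454) + 11967*(-26960) = -1771 - 322630320 = -322632091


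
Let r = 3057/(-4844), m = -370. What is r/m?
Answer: 3057/1792280 ≈ 0.0017056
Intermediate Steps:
r = -3057/4844 (r = 3057*(-1/4844) = -3057/4844 ≈ -0.63109)
r/m = -3057/4844/(-370) = -1/370*(-3057/4844) = 3057/1792280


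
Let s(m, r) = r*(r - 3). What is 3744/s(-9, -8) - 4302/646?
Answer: 127503/3553 ≈ 35.886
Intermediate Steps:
s(m, r) = r*(-3 + r)
3744/s(-9, -8) - 4302/646 = 3744/((-8*(-3 - 8))) - 4302/646 = 3744/((-8*(-11))) - 4302*1/646 = 3744/88 - 2151/323 = 3744*(1/88) - 2151/323 = 468/11 - 2151/323 = 127503/3553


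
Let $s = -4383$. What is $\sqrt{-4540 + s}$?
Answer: $i \sqrt{8923} \approx 94.462 i$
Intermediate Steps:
$\sqrt{-4540 + s} = \sqrt{-4540 - 4383} = \sqrt{-8923} = i \sqrt{8923}$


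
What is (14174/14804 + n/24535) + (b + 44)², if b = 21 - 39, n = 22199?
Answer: 123105251863/181608070 ≈ 677.86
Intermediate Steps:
b = -18
(14174/14804 + n/24535) + (b + 44)² = (14174/14804 + 22199/24535) + (-18 + 44)² = (14174*(1/14804) + 22199*(1/24535)) + 26² = (7087/7402 + 22199/24535) + 676 = 338196543/181608070 + 676 = 123105251863/181608070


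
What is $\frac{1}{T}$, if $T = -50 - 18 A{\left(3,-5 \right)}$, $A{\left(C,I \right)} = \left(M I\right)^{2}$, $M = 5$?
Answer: $- \frac{1}{11300} \approx -8.8496 \cdot 10^{-5}$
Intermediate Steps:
$A{\left(C,I \right)} = 25 I^{2}$ ($A{\left(C,I \right)} = \left(5 I\right)^{2} = 25 I^{2}$)
$T = -11300$ ($T = -50 - 18 \cdot 25 \left(-5\right)^{2} = -50 - 18 \cdot 25 \cdot 25 = -50 - 11250 = -11300$)
$\frac{1}{T} = \frac{1}{-11300} = - \frac{1}{11300}$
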